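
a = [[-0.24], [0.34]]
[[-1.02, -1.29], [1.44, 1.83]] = a@[[4.23, 5.38]]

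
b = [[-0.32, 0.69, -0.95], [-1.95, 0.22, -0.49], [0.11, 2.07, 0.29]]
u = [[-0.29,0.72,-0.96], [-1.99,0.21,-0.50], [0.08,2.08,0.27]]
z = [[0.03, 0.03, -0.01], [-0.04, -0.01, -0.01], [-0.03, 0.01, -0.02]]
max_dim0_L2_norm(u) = 2.21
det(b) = 3.87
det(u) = 4.03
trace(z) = -0.00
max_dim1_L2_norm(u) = 2.1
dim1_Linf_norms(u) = [0.96, 1.99, 2.08]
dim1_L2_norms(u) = [1.23, 2.06, 2.1]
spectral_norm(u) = 2.29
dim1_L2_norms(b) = [1.22, 2.02, 2.09]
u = z + b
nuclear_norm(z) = 0.10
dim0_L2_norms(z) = [0.06, 0.03, 0.02]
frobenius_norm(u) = 3.19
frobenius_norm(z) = 0.07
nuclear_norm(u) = 5.20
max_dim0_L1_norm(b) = 2.98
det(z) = 0.00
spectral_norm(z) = 0.06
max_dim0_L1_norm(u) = 3.01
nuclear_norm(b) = 5.14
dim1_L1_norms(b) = [1.96, 2.66, 2.47]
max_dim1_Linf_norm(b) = 2.07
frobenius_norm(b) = 3.15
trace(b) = 0.19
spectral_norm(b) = 2.26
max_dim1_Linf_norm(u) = 2.08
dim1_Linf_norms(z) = [0.03, 0.04, 0.03]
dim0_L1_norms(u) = [2.36, 3.01, 1.73]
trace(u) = 0.19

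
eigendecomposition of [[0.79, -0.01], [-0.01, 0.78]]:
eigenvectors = [[0.85,0.53], [-0.53,0.85]]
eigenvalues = [0.8, 0.77]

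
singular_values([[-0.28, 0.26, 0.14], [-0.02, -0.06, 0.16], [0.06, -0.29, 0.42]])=[0.54, 0.4, 0.0]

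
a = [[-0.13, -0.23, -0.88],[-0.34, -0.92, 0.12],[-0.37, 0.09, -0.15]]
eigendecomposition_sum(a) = [[0.25,  -0.06,  -0.35],[-0.07,  0.02,  0.10],[-0.15,  0.04,  0.22]] + [[-0.24, 0.07, -0.42], [0.23, -0.07, 0.4], [-0.21, 0.06, -0.37]] + [[-0.14, -0.24, -0.11], [-0.5, -0.87, -0.39], [-0.01, -0.01, -0.01]]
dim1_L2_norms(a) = [0.92, 0.99, 0.41]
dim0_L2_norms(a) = [0.52, 0.95, 0.9]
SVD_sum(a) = [[-0.23,-0.5,-0.25], [-0.32,-0.70,-0.35], [-0.05,-0.11,-0.05]] + [[0.02, 0.30, -0.62], [-0.02, -0.22, 0.47], [0.01, 0.07, -0.15]] + [[0.07, -0.03, -0.01],[-0.00, 0.00, 0.0],[-0.33, 0.13, 0.05]]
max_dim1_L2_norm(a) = 0.99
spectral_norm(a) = 1.04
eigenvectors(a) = [[-0.82, 0.61, -0.26], [0.24, -0.59, -0.96], [0.51, 0.53, -0.01]]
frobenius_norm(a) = 1.41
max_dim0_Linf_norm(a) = 0.92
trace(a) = -1.20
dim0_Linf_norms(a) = [0.37, 0.92, 0.88]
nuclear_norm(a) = 2.28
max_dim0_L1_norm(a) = 1.24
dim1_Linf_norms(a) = [0.88, 0.92, 0.37]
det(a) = 0.33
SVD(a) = [[-0.58, -0.79, 0.22], [-0.81, 0.59, -0.01], [-0.12, -0.18, -0.98]] @ diag([1.0429256364864223, 0.8767327635755175, 0.36296801240967175]) @ [[0.38, 0.83, 0.41],[-0.03, -0.43, 0.9],[0.92, -0.36, -0.13]]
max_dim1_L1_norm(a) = 1.38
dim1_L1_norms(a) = [1.24, 1.38, 0.61]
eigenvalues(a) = [0.49, -0.67, -1.01]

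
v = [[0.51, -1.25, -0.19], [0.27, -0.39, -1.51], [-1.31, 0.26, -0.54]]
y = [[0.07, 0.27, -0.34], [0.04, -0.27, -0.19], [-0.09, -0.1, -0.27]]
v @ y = [[0.00, 0.49, 0.12], [0.14, 0.33, 0.39], [-0.03, -0.37, 0.54]]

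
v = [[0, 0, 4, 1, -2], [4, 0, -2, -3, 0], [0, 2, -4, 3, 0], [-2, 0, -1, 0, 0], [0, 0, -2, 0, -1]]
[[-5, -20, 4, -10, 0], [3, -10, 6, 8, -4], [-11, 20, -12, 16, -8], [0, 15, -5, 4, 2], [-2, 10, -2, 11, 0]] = v@ [[0, -5, 2, 0, -1], [-4, 0, -4, 0, -4], [0, -5, 1, -4, 0], [-1, 0, 0, 0, 0], [2, 0, 0, -3, 0]]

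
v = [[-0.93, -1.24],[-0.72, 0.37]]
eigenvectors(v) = [[-0.93,0.57],[-0.37,-0.82]]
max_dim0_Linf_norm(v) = 1.24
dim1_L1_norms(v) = [2.17, 1.09]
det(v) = -1.24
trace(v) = -0.56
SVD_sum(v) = [[-1.00,-1.18], [-0.12,-0.14]] + [[0.07, -0.06], [-0.6, 0.51]]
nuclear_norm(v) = 2.35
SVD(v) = [[-0.99, -0.12], [-0.12, 0.99]] @ diag([1.558067150121743, 0.7938682231400309]) @ [[0.65, 0.76], [-0.76, 0.65]]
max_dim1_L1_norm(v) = 2.17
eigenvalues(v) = [-1.43, 0.87]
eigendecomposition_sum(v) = [[-1.12, -0.77], [-0.45, -0.31]] + [[0.19, -0.47], [-0.27, 0.68]]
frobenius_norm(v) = 1.75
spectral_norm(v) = 1.56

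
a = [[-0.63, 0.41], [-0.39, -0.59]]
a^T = [[-0.63,  -0.39], [0.41,  -0.59]]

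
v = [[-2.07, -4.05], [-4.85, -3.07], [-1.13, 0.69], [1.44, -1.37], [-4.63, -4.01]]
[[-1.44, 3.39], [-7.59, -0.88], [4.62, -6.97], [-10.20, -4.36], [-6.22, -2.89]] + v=[[-3.51, -0.66], [-12.44, -3.95], [3.49, -6.28], [-8.76, -5.73], [-10.85, -6.9]]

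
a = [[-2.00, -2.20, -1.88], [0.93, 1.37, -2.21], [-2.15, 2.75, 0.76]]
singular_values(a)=[3.97, 3.08, 2.73]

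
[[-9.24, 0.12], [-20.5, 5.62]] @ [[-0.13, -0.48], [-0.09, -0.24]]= [[1.19, 4.41], [2.16, 8.49]]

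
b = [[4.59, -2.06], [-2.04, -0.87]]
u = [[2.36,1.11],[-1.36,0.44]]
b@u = [[13.63, 4.19], [-3.63, -2.65]]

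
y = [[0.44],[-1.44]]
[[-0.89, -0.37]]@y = [[0.14]]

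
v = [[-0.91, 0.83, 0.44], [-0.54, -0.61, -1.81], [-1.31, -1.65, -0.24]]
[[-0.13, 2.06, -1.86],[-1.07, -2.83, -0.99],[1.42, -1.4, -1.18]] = v@[[-0.18,-0.59,1.62], [-0.85,1.12,-0.61], [0.93,1.36,0.27]]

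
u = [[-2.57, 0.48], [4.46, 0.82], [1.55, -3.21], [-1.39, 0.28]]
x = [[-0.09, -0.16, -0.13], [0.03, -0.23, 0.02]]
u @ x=[[0.25, 0.30, 0.34],[-0.38, -0.9, -0.56],[-0.24, 0.49, -0.27],[0.13, 0.16, 0.19]]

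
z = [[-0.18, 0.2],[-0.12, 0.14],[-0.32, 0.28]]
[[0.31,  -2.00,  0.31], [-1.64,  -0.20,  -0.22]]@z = [[0.08, -0.13],[0.39, -0.42]]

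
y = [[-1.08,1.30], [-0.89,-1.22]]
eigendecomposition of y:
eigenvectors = [[(0.77+0j), 0.77-0.00j], [(-0.04+0.64j), -0.04-0.64j]]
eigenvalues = [(-1.15+1.07j), (-1.15-1.07j)]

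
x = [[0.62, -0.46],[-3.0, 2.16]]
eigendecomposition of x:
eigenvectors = [[-0.59, 0.21], [-0.81, -0.98]]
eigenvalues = [-0.01, 2.79]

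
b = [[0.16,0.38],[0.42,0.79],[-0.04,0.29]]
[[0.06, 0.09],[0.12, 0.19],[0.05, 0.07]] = b@[[-0.06, -0.02], [0.18, 0.25]]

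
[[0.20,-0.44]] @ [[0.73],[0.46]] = [[-0.06]]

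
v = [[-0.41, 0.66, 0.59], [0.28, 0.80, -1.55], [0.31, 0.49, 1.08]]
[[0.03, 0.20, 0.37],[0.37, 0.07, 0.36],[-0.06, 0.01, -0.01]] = v@[[0.02, -0.22, -0.38], [0.18, 0.16, 0.41], [-0.14, 0.0, -0.09]]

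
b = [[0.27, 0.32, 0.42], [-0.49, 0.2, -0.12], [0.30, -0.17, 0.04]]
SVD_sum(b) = [[0.38, -0.00, 0.22],[-0.42, 0.0, -0.24],[0.24, -0.00, 0.14]] + [[-0.11, 0.32, 0.2], [-0.07, 0.2, 0.12], [0.06, -0.17, -0.1]] + [[-0.00, -0.0, 0.00], [-0.00, -0.0, 0.00], [-0.00, -0.0, 0.0]]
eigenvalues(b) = [(0.25+0.12j), (0.25-0.12j), (0.02+0j)]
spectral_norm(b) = 0.71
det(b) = 0.00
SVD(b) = [[-0.62, -0.78, 0.09], [0.68, -0.48, 0.56], [-0.39, 0.40, 0.83]] @ diag([0.7140651818741008, 0.5067544781473668, 0.003288603456939865]) @ [[-0.87,0.01,-0.5], [0.28,-0.82,-0.5], [-0.41,-0.58,0.71]]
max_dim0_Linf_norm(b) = 0.49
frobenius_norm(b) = 0.88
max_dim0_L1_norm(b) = 1.06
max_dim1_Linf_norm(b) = 0.49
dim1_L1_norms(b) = [1.01, 0.81, 0.51]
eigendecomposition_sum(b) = [[(0.14+0.11j), (0.17+0.02j), (0.22+0.08j)], [(-0.24+0.61j), 0.11+0.64j, (-0.04+0.9j)], [0.15-0.43j, -0.10-0.44j, -0.00-0.62j]] + [[(0.14-0.11j), 0.17-0.02j, 0.22-0.08j], [(-0.24-0.61j), 0.11-0.64j, (-0.04-0.9j)], [0.15+0.43j, -0.10+0.44j, -0.00+0.62j]] + [[(-0+0j), (-0.02+0j), -0.03+0.00j], [(-0.01+0j), (-0.03+0j), -0.04+0.00j], [0.01-0.00j, (0.03-0j), (0.05-0j)]]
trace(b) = 0.51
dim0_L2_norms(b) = [0.63, 0.41, 0.44]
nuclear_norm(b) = 1.22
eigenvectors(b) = [[(0.06-0.2j), (0.06+0.2j), -0.40+0.00j],  [(0.8+0j), 0.80-0.00j, (-0.6+0j)],  [-0.56+0.03j, -0.56-0.03j, (0.7+0j)]]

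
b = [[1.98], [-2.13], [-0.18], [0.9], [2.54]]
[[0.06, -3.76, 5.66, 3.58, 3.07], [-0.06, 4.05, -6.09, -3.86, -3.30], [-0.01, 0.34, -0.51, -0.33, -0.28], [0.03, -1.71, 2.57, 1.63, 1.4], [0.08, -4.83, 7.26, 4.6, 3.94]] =b@[[0.03, -1.9, 2.86, 1.81, 1.55]]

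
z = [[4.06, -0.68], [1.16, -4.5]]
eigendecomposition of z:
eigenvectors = [[0.99, 0.08], [0.14, 1.0]]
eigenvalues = [3.97, -4.41]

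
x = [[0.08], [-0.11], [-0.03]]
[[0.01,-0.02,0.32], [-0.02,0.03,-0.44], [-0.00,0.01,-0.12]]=x @ [[0.16, -0.27, 3.99]]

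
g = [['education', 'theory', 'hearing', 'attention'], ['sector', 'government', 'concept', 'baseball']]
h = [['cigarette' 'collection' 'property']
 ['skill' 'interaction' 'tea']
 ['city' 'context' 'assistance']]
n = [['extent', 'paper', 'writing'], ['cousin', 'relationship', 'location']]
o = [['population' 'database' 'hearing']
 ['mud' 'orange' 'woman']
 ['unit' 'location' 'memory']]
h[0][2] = 'property'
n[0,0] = 'extent'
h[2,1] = 'context'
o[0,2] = 'hearing'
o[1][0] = 'mud'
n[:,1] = ['paper', 'relationship']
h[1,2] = 'tea'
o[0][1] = 'database'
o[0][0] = 'population'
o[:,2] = ['hearing', 'woman', 'memory']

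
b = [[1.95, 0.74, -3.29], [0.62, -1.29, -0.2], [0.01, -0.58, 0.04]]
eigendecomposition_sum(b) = [[1.93, 0.9, -3.0], [0.35, 0.16, -0.54], [-0.08, -0.04, 0.13]] + [[0.07, -0.36, 0.13], [0.30, -1.55, 0.53], [0.14, -0.7, 0.24]] + [[-0.05,0.20,-0.42], [-0.03,0.09,-0.19], [-0.04,0.16,-0.33]]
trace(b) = 0.70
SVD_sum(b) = [[1.98,0.67,-3.29], [0.13,0.05,-0.22], [-0.07,-0.02,0.11]] + [[-0.02, 0.07, 0.00], [0.45, -1.35, -0.00], [0.17, -0.53, -0.0]] + [[-0.01, -0.0, -0.00], [0.04, 0.01, 0.03], [-0.1, -0.03, -0.07]]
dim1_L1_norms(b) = [5.98, 2.11, 0.63]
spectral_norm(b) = 3.91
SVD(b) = [[-1.00, 0.05, 0.05], [-0.07, -0.93, -0.36], [0.03, -0.36, 0.93]] @ diag([3.905579159800945, 1.5262731424989724, 0.13319805184333355]) @ [[-0.51, -0.17, 0.84],[-0.32, 0.95, 0.00],[-0.8, -0.26, -0.54]]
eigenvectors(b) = [[-0.98, 0.21, 0.74],[-0.18, 0.89, 0.34],[0.04, 0.4, 0.58]]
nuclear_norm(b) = 5.57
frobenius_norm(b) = 4.20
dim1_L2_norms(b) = [3.9, 1.45, 0.58]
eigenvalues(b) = [2.22, -1.23, -0.29]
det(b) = 0.79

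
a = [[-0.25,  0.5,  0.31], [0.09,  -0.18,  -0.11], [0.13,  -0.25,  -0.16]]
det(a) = 0.00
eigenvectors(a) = [[0.85, -0.86, 0.18], [-0.30, -0.12, -0.45], [-0.43, -0.5, 0.87]]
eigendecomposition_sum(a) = [[-0.25, 0.5, 0.31],  [0.09, -0.18, -0.11],  [0.13, -0.25, -0.16]] + [[0.0, 0.00, 0.0], [0.00, 0.00, 0.00], [0.0, 0.00, 0.00]] + [[0.0, 0.00, -0.00], [-0.0, -0.0, 0.00], [0.00, 0.0, -0.0]]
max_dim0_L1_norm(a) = 0.93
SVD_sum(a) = [[-0.25, 0.50, 0.31], [0.09, -0.18, -0.11], [0.13, -0.25, -0.16]] + [[0.00, 0.00, -0.0], [-0.00, -0.00, 0.00], [0.00, 0.0, -0.0]] + [[0.00,-0.0,0.00], [0.00,-0.00,0.0], [0.00,-0.0,0.0]]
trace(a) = -0.59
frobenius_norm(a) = 0.75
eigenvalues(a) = [-0.59, 0.0, -0.0]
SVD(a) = [[-0.85, -0.34, -0.4], [0.30, 0.3, -0.91], [0.43, -0.89, -0.15]] @ diag([0.7524439625029564, 0.005199817530966861, 0.0010223455844865948]) @ [[0.39, -0.78, -0.49], [-0.54, -0.62, 0.56], [-0.74, 0.04, -0.67]]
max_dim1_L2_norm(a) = 0.64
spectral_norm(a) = 0.75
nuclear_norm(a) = 0.76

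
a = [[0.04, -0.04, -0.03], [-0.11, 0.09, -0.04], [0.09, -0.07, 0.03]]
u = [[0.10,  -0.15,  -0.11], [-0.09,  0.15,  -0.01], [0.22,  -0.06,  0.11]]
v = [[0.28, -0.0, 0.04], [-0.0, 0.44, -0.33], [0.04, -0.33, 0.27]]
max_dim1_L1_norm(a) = 0.24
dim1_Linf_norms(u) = [0.15, 0.15, 0.22]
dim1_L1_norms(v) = [0.32, 0.77, 0.64]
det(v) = 0.00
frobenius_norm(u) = 0.37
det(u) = 0.00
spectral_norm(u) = 0.32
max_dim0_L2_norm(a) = 0.15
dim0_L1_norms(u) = [0.41, 0.36, 0.23]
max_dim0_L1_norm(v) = 0.77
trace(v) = 0.99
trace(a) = 0.16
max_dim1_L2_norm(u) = 0.25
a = v @ u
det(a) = 0.00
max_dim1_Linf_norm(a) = 0.11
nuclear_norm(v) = 0.99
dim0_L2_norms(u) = [0.26, 0.22, 0.16]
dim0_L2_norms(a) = [0.15, 0.12, 0.06]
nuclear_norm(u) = 0.56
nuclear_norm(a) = 0.24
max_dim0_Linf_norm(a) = 0.11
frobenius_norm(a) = 0.20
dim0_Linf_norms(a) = [0.11, 0.09, 0.04]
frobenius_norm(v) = 0.75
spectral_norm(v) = 0.70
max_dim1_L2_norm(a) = 0.15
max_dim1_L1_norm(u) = 0.39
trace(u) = 0.36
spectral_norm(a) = 0.19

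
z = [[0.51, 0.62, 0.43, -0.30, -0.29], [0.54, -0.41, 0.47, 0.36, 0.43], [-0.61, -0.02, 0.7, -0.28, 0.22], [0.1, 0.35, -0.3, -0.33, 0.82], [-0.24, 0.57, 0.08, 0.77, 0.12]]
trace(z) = 0.59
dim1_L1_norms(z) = [2.15, 2.21, 1.83, 1.9, 1.78]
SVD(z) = [[-0.81, 0.03, -0.35, -0.41, -0.23], [0.55, 0.09, -0.28, -0.52, -0.58], [0.13, -0.28, 0.05, -0.68, 0.66], [0.06, 0.89, -0.28, -0.03, 0.36], [0.14, -0.35, -0.85, 0.31, 0.21]] @ diag([1.0051643317480685, 1.0037307448935882, 0.9977826729026812, 0.9940255521682746, 0.993182861928537]) @ [[-0.22, -0.62, -0.01, 0.49, 0.57],[0.41, 0.09, -0.44, -0.46, 0.65],[-0.19, -0.69, -0.24, -0.57, -0.34],[-0.15, 0.14, -0.87, 0.38, -0.24],[-0.85, 0.33, -0.01, -0.28, 0.28]]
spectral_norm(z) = 1.01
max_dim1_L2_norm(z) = 1.0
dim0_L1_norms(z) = [2.0, 1.97, 1.98, 2.04, 1.88]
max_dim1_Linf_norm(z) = 0.82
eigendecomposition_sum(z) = [[(-0.08+0.01j), 0.17-0.00j, (-0.03-0.04j), -0.04-0.15j, -0.06+0.12j], [(0.16-0.04j), -0.34+0.04j, (0.07+0.07j), (0.12+0.31j), 0.10-0.26j], [-0.02+0.04j, 0.05-0.08j, (-0.03+0j), (-0.09-0.03j), (0.04+0.07j)], [(-0.01+0.16j), 0.05-0.34j, -0.08+0.05j, -0.33+0.04j, 0.22+0.16j], [(-0.08-0.1j), (0.15+0.23j), 0.03-0.07j, (0.18-0.2j), -0.22+0.02j]] + [[(-0.08-0.01j), (0.17+0j), -0.03+0.04j, (-0.04+0.15j), -0.06-0.12j], [(0.16+0.04j), (-0.34-0.04j), 0.07-0.07j, 0.12-0.31j, (0.1+0.26j)], [(-0.02-0.04j), 0.05+0.08j, -0.03-0.00j, -0.09+0.03j, 0.04-0.07j], [(-0.01-0.16j), (0.05+0.34j), -0.08-0.05j, -0.33-0.04j, 0.22-0.16j], [-0.08+0.10j, (0.15-0.23j), 0.03+0.07j, 0.18+0.20j, (-0.22-0.02j)]] + [[(0.33+0.25j), (0.16+0.09j), (0.25-0.35j), -0.09+0.10j, (-0.06+0.01j)], [(0.12+0.13j), 0.06+0.05j, (0.13-0.13j), (-0.04+0.04j), -0.03-0.00j], [(-0.28+0.33j), (-0.1+0.16j), (0.36+0.28j), (-0.1-0.09j), (-0-0.06j)], [(0.08-0.11j), 0.03-0.05j, (-0.12-0.07j), (0.03+0.03j), 0.00+0.02j], [(-0.01-0.06j), (-0.01-0.02j), (-0.06+0.01j), 0.02-0.00j, (0.01+0j)]] + [[0.33-0.25j,0.16-0.09j,(0.25+0.35j),(-0.09-0.1j),(-0.06-0.01j)], [(0.12-0.13j),0.06-0.05j,0.13+0.13j,(-0.04-0.04j),(-0.03+0j)], [-0.28-0.33j,-0.10-0.16j,0.36-0.28j,-0.10+0.09j,(-0+0.06j)], [(0.08+0.11j),(0.03+0.05j),-0.12+0.07j,(0.03-0.03j),0.00-0.02j], [(-0.01+0.06j),(-0.01+0.02j),(-0.06-0.01j),0.02+0.00j,0.01-0.00j]] + [[0.01+0.00j, (-0.03+0j), -0.02-0.00j, (-0.04-0j), (-0.06+0j)], [(-0.03-0j), 0.15-0.00j, (0.08+0j), 0.20+0.00j, 0.29-0.00j], [(-0.01-0j), (0.08-0j), (0.04+0j), 0.10+0.00j, (0.15-0j)], [(-0.04-0j), (0.2-0j), (0.1+0j), (0.26+0j), (0.37-0j)], [(-0.05-0j), (0.29-0j), 0.14+0.00j, 0.37+0.00j, (0.54-0j)]]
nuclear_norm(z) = 4.99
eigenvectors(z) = [[(0.28+0.03j), (0.28-0.03j), (0.03+0.65j), 0.03-0.65j, -0.08+0.00j], [(-0.59+0j), (-0.59-0j), -0.03+0.28j, -0.03-0.28j, (0.39+0j)], [0.10-0.13j, (0.1+0.13j), -0.67+0.00j, -0.67-0.00j, 0.20+0.00j], [0.15-0.56j, (0.15+0.56j), 0.20-0.02j, (0.2+0.02j), 0.51+0.00j], [(0.2+0.42j), 0.20-0.42j, (0.06-0.07j), (0.06+0.07j), (0.74+0j)]]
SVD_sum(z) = [[0.18, 0.51, 0.00, -0.40, -0.46], [-0.12, -0.35, -0.00, 0.27, 0.31], [-0.03, -0.08, -0.00, 0.06, 0.07], [-0.01, -0.04, -0.00, 0.03, 0.04], [-0.03, -0.09, -0.00, 0.07, 0.08]] + [[0.01,0.00,-0.01,-0.01,0.02], [0.04,0.01,-0.04,-0.04,0.06], [-0.12,-0.03,0.12,0.13,-0.19], [0.36,0.08,-0.39,-0.41,0.58], [-0.14,-0.03,0.15,0.16,-0.23]] + [[0.07, 0.24, 0.08, 0.2, 0.12], [0.05, 0.19, 0.07, 0.16, 0.1], [-0.01, -0.03, -0.01, -0.03, -0.02], [0.05, 0.19, 0.07, 0.16, 0.09], [0.16, 0.58, 0.2, 0.48, 0.29]] + [[0.06, -0.06, 0.35, -0.15, 0.1], [0.08, -0.07, 0.44, -0.20, 0.12], [0.1, -0.10, 0.59, -0.26, 0.16], [0.0, -0.0, 0.03, -0.01, 0.01], [-0.05, 0.04, -0.27, 0.12, -0.08]] + [[0.2, -0.08, 0.0, 0.07, -0.07], [0.49, -0.19, 0.0, 0.16, -0.16], [-0.56, 0.22, -0.0, -0.19, 0.19], [-0.31, 0.12, -0.0, -0.1, 0.1], [-0.18, 0.07, -0.0, -0.06, 0.06]]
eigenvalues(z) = [(-0.99+0.11j), (-0.99-0.11j), (0.79+0.61j), (0.79-0.61j), (1+0j)]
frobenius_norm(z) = 2.23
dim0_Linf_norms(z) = [0.61, 0.62, 0.7, 0.77, 0.82]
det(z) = 0.99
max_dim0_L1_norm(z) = 2.04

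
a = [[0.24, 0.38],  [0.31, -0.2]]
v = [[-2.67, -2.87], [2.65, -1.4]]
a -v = [[2.91, 3.25], [-2.34, 1.2]]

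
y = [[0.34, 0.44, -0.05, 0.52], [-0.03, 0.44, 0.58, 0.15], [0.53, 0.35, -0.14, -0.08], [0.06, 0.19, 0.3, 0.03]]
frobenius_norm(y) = 1.30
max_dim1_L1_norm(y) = 1.35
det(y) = 0.02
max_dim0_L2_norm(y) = 0.74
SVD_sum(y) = [[0.30, 0.49, 0.21, 0.27], [0.25, 0.40, 0.17, 0.22], [0.19, 0.31, 0.13, 0.17], [0.12, 0.2, 0.08, 0.11]] + [[0.14, -0.01, -0.19, 0.0], [-0.29, 0.01, 0.41, -0.01], [0.24, -0.01, -0.34, 0.01], [-0.12, 0.01, 0.17, -0.0]] + [[-0.10, -0.04, -0.07, 0.24], [0.02, 0.01, 0.02, -0.06], [0.11, 0.05, 0.07, -0.26], [0.04, 0.02, 0.02, -0.09]] + [[0.0, -0.00, 0.00, 0.0], [-0.01, 0.01, -0.01, -0.01], [-0.0, 0.0, -0.0, -0.0], [0.03, -0.03, 0.02, 0.01]]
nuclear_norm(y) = 2.19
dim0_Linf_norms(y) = [0.53, 0.44, 0.58, 0.52]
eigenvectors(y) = [[(-0.62+0j), 0.20+0.52j, (0.2-0.52j), 0.62+0.00j], [(-0.56+0j), (-0.43-0.17j), -0.43+0.17j, (-0.64+0j)], [-0.46+0.00j, 0.63+0.00j, 0.63-0.00j, (0.34+0j)], [-0.30+0.00j, (-0.15-0.24j), -0.15+0.24j, (0.28+0j)]]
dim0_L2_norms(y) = [0.63, 0.74, 0.67, 0.55]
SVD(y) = [[-0.67, 0.33, 0.66, 0.08], [-0.55, -0.69, -0.16, -0.44], [-0.42, 0.57, -0.69, -0.12], [-0.27, -0.30, -0.24, 0.88]] @ diag([1.00064719645757, 0.7199754861661862, 0.41621175564197643, 0.05107114651926928]) @ [[-0.45,  -0.73,  -0.31,  -0.41], [0.58,  -0.02,  -0.82,  0.02], [-0.37,  -0.16,  -0.24,  0.88], [0.57,  -0.66,  0.43,  0.23]]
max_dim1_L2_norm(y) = 0.76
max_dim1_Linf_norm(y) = 0.58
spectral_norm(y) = 1.00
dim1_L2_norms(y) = [0.76, 0.74, 0.66, 0.36]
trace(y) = 0.67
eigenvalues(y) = [(0.96+0j), (-0.19+0.37j), (-0.19-0.37j), (0.09+0j)]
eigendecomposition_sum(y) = [[0.24+0.00j, 0.46-0.00j, (0.28+0j), (0.18-0j)],[(0.22+0j), (0.42-0j), (0.26+0j), (0.17-0j)],[0.18+0.00j, (0.34-0j), (0.21+0j), 0.14-0.00j],[0.12+0.00j, 0.23-0.00j, (0.14+0j), (0.09-0j)]] + [[(0.04+0.15j), 0.01+0.01j, -0.16-0.10j, (0.13-0.17j)], [-0.11-0.06j, -0.01+0.00j, 0.15-0.04j, 0.03+0.18j], [(0.17+0.02j), (0.02-0.01j), -0.17+0.12j, (-0.13-0.21j)], [(-0.03-0.07j), -0.01-0.00j, 0.09+0.03j, (-0.05+0.1j)]] + [[0.04-0.15j, (0.01-0.01j), (-0.16+0.1j), (0.13+0.17j)], [-0.11+0.06j, -0.01-0.00j, 0.15+0.04j, 0.03-0.18j], [0.17-0.02j, 0.02+0.01j, (-0.17-0.12j), (-0.13+0.21j)], [-0.03+0.07j, -0.01+0.00j, 0.09-0.03j, (-0.05-0.1j)]] + [[0.02-0.00j, -0.05-0.00j, -0.02+0.00j, 0.08+0.00j],  [-0.02+0.00j, 0.05+0.00j, 0.02-0.00j, -0.08-0.00j],  [0.01-0.00j, -0.03-0.00j, -0.01+0.00j, (0.04+0j)],  [0.01-0.00j, (-0.02-0j), -0.01+0.00j, (0.04+0j)]]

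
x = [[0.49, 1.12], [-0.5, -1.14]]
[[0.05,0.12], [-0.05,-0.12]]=x @[[0.08, 0.01], [0.01, 0.1]]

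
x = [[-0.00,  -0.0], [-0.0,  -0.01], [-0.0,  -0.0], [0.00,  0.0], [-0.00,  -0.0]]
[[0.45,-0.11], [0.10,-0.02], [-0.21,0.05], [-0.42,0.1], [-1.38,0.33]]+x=[[0.45, -0.11],[0.10, -0.03],[-0.21, 0.05],[-0.42, 0.10],[-1.38, 0.33]]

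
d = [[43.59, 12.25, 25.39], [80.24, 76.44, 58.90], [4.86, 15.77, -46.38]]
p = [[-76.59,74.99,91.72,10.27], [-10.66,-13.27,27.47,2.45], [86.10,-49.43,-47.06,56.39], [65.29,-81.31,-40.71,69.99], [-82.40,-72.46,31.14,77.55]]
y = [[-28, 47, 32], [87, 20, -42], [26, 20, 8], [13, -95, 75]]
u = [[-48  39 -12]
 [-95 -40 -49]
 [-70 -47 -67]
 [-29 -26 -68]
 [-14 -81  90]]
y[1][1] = 20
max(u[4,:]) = 90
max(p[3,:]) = 69.99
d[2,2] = -46.38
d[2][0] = 4.86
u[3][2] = -68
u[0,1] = 39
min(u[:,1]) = -81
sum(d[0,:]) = 81.23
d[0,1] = 12.25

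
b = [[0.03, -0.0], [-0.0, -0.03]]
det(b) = -0.001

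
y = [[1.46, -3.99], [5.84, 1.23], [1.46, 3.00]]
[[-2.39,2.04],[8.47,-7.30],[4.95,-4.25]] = y @ [[1.23,-1.06], [1.05,-0.9]]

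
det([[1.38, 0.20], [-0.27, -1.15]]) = -1.533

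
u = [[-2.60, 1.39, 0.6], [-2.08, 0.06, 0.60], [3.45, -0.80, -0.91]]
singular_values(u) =[5.14, 0.84, 0.0]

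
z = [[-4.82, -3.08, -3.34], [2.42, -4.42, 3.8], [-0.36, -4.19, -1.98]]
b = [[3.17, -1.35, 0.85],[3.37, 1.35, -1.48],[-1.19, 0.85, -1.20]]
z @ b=[[-21.68, -0.49, 4.47],[-11.75, -6.0, 4.04],[-12.91, -6.85, 8.27]]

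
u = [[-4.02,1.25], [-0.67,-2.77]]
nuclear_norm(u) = 7.06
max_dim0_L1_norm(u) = 4.69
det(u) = 11.97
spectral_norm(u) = 4.22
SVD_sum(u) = [[-3.94, 1.46],  [0.31, -0.12]] + [[-0.08, -0.21],[-0.98, -2.65]]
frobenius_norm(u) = 5.08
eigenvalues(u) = [(-3.39+0.67j), (-3.39-0.67j)]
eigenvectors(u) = [[(0.81+0j),0.81-0.00j],  [(0.4+0.43j),(0.4-0.43j)]]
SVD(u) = [[-1.0, 0.08], [0.08, 1.0]] @ diag([4.217122090080639, 2.839116284577631]) @ [[0.94, -0.35], [-0.35, -0.94]]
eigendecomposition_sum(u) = [[-2.01-1.25j, (0.62+3.17j)],[-0.34-1.70j, (-1.38+1.92j)]] + [[(-2.01+1.25j),(0.62-3.17j)], [(-0.34+1.7j),(-1.38-1.92j)]]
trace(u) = -6.79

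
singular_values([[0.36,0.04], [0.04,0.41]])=[0.43, 0.34]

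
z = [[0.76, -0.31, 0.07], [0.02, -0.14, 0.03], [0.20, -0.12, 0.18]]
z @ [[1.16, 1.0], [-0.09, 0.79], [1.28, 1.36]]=[[1.0, 0.61], [0.07, -0.05], [0.47, 0.35]]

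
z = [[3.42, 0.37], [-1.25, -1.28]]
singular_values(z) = [3.73, 1.05]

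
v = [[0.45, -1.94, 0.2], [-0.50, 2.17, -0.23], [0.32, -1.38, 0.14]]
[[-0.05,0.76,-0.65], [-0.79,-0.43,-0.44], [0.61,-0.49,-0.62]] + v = [[0.4,-1.18,-0.45],[-1.29,1.74,-0.67],[0.93,-1.87,-0.48]]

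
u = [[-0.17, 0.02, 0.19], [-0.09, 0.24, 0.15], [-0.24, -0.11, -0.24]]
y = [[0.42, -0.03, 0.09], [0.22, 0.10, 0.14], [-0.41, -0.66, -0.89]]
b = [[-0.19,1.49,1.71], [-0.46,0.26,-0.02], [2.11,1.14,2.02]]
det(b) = -0.62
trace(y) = -0.37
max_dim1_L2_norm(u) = 0.36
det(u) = 0.02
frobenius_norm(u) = 0.53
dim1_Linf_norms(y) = [0.42, 0.22, 0.89]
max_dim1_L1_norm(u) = 0.59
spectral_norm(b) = 3.58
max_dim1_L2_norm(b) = 3.14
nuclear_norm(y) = 1.65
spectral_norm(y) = 1.22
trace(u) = -0.17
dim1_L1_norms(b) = [3.39, 0.74, 5.27]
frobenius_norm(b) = 3.91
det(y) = -0.01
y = u @ b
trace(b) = 2.09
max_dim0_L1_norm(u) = 0.58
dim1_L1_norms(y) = [0.54, 0.46, 1.96]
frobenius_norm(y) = 1.29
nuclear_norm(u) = 0.86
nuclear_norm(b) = 5.26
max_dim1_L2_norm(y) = 1.18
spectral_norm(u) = 0.41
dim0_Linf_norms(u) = [0.24, 0.24, 0.24]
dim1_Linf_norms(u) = [0.19, 0.24, 0.24]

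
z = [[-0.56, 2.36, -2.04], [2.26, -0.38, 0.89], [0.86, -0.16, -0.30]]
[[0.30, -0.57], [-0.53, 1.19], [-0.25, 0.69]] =z @ [[-0.24, 0.6], [0.13, -0.42], [0.07, -0.37]]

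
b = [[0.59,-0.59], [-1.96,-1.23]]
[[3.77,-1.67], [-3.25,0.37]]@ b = [[5.50, -0.17],[-2.64, 1.46]]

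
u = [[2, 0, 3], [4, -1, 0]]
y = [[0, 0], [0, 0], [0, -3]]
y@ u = [[0, 0, 0], [0, 0, 0], [-12, 3, 0]]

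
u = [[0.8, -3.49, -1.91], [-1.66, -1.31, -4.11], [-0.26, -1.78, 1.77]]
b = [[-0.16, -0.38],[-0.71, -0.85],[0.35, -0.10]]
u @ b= [[1.68, 2.85], [-0.24, 2.16], [1.92, 1.43]]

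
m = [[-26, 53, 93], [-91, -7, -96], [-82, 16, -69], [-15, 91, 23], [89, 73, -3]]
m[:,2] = [93, -96, -69, 23, -3]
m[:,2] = [93, -96, -69, 23, -3]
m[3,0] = -15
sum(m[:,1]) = 226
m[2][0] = -82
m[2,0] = -82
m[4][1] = 73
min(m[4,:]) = -3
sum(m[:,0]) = -125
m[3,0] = -15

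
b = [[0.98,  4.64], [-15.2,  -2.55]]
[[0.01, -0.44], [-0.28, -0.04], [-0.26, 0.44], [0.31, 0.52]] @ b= [[6.7, 1.17], [0.33, -1.20], [-6.94, -2.33], [-7.60, 0.11]]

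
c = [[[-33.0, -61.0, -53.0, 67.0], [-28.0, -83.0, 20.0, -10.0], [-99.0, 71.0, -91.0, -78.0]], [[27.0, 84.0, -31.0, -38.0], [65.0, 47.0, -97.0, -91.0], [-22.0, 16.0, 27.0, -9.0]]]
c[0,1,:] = [-28.0, -83.0, 20.0, -10.0]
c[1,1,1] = 47.0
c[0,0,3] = 67.0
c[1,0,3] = -38.0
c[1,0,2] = -31.0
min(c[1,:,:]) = -97.0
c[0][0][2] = -53.0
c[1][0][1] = 84.0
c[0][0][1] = -61.0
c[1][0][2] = -31.0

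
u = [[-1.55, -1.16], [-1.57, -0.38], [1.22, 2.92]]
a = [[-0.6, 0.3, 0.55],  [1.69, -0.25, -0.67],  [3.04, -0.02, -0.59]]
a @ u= [[1.13, 2.19], [-3.04, -3.82], [-5.4, -5.24]]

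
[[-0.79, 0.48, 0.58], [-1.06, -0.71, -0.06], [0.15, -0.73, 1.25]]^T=[[-0.79, -1.06, 0.15],  [0.48, -0.71, -0.73],  [0.58, -0.06, 1.25]]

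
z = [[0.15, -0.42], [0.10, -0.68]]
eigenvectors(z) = [[0.99, 0.48], [0.13, 0.88]]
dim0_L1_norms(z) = [0.25, 1.1]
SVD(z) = [[0.54, 0.84],  [0.84, -0.54]] @ diag([0.8160231197470531, 0.07352732851319028]) @ [[0.20,  -0.98], [0.98,  0.20]]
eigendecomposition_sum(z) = [[0.10, -0.06], [0.01, -0.01]] + [[0.05,  -0.36], [0.09,  -0.67]]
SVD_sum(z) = [[0.09, -0.43],  [0.14, -0.67]] + [[0.06, 0.01], [-0.04, -0.01]]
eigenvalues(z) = [0.1, -0.63]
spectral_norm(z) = 0.82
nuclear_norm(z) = 0.89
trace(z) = -0.53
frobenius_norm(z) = 0.82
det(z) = -0.06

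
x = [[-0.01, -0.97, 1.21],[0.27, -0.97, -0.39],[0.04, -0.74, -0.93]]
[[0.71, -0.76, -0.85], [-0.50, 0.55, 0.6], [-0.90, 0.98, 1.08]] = x @ [[0.15, -0.16, -0.18], [0.24, -0.27, -0.29], [0.78, -0.85, -0.94]]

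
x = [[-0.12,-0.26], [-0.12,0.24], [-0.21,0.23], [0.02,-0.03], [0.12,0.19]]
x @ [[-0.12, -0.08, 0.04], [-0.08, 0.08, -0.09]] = [[0.04,  -0.01,  0.02], [-0.00,  0.03,  -0.03], [0.01,  0.04,  -0.03], [0.0,  -0.00,  0.0], [-0.03,  0.01,  -0.01]]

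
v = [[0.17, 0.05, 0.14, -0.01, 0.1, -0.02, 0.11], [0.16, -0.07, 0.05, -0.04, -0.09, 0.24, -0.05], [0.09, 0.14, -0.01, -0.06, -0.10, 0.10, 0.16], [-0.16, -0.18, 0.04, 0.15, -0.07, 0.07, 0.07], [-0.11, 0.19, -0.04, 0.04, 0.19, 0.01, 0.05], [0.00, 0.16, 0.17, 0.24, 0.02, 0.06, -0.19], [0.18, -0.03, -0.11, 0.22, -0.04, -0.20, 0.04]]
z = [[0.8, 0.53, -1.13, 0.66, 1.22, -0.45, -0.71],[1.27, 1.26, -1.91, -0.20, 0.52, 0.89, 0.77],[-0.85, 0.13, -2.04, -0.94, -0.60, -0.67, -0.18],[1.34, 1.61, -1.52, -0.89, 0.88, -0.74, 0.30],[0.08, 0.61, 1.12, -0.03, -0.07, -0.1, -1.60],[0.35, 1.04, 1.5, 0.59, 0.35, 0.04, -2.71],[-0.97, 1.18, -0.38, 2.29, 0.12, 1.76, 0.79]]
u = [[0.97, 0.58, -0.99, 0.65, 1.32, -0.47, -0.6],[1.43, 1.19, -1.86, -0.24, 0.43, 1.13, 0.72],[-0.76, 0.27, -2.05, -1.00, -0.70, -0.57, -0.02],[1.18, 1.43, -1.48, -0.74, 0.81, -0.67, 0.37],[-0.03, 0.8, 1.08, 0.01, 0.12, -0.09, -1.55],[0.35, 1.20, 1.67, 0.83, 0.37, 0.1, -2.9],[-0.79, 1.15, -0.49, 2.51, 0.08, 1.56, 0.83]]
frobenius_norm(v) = 0.85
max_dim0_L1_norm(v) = 0.87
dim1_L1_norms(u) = [5.58, 7.0, 5.37, 6.68, 3.68, 7.42, 7.41]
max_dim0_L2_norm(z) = 3.88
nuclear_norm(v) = 2.13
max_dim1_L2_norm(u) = 3.69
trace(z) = -0.11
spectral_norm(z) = 4.68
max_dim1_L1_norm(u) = 7.42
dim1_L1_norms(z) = [5.5, 6.82, 5.41, 7.28, 3.61, 6.58, 7.49]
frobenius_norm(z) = 7.47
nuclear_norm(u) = 16.70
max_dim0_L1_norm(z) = 9.6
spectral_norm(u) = 4.80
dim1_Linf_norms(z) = [1.22, 1.91, 2.04, 1.61, 1.6, 2.71, 2.29]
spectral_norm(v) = 0.42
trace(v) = 0.53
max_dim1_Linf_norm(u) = 2.9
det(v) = -0.00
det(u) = -25.76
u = z + v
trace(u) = 0.42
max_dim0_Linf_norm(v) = 0.24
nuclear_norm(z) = 16.29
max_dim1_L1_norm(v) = 0.84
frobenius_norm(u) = 7.58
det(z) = 0.09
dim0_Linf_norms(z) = [1.34, 1.61, 2.04, 2.29, 1.22, 1.76, 2.71]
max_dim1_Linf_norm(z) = 2.71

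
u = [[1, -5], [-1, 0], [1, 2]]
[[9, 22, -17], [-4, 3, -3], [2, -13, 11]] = u @ [[4, -3, 3], [-1, -5, 4]]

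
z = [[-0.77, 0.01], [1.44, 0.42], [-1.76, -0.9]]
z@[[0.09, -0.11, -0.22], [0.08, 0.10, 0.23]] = [[-0.07, 0.09, 0.17], [0.16, -0.12, -0.22], [-0.23, 0.1, 0.18]]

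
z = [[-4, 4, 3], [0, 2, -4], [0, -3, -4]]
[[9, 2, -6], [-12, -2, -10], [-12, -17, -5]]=z @ [[0, 4, 2], [0, 3, -1], [3, 2, 2]]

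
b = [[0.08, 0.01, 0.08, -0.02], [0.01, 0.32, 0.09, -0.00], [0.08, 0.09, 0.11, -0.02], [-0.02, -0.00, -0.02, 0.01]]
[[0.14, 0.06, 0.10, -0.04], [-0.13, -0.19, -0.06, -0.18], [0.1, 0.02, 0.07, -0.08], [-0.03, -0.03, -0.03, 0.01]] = b @ [[1.83,0.04,1.31,-0.98], [-0.49,-0.71,-0.12,-0.75], [0.14,0.44,-0.44,0.75], [0.72,-1.6,-1.35,0.87]]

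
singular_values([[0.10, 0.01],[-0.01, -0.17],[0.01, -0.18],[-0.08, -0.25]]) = [0.36, 0.11]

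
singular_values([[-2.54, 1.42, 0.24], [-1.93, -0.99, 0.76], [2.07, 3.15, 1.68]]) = [4.44, 3.12, 1.17]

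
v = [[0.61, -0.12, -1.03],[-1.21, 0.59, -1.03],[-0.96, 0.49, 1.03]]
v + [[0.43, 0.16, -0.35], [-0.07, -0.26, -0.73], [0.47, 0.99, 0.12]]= [[1.04, 0.04, -1.38], [-1.28, 0.33, -1.76], [-0.49, 1.48, 1.15]]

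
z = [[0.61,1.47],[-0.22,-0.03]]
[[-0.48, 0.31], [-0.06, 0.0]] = z @ [[0.32, -0.03], [-0.46, 0.22]]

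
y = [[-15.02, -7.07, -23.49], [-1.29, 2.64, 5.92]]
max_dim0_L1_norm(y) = 29.41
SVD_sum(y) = [[-14.38, -7.31, -23.81], [2.46, 1.25, 4.08]] + [[-0.64, 0.24, 0.32], [-3.75, 1.39, 1.84]]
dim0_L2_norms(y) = [15.08, 7.55, 24.22]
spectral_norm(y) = 29.17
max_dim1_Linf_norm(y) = 23.49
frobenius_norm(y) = 29.51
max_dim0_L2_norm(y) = 24.22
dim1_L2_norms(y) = [28.76, 6.61]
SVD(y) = [[-0.99,  0.17], [0.17,  0.99]] @ diag([29.173141430043, 4.469151944464287]) @ [[0.5, 0.25, 0.83],  [-0.85, 0.32, 0.42]]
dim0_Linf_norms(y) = [15.02, 7.07, 23.49]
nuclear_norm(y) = 33.64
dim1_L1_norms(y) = [45.58, 9.85]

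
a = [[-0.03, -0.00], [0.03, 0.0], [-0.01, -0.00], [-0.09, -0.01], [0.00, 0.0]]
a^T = [[-0.03, 0.03, -0.01, -0.09, 0.00], [-0.00, 0.0, -0.0, -0.01, 0.0]]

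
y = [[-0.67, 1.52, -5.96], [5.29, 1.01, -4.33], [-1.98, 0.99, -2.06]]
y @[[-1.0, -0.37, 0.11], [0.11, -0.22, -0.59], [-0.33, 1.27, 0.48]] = [[2.8, -7.66, -3.83], [-3.75, -7.68, -2.09], [2.77, -2.10, -1.79]]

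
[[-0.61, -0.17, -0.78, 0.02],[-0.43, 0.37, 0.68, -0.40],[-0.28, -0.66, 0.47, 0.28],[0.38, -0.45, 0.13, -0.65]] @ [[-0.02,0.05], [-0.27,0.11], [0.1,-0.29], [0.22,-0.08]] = [[-0.02, 0.18], [-0.11, -0.15], [0.29, -0.25], [-0.02, -0.02]]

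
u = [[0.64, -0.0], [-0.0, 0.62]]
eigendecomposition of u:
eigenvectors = [[1.00,0.00], [0.0,1.00]]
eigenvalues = [0.64, 0.62]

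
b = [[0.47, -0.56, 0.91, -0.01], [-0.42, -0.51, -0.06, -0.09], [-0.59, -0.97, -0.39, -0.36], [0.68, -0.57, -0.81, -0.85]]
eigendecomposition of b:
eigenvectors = [[(0.15+0j), (0.23+0.21j), (0.23-0.21j), -0.39+0.00j], [-0.05+0.00j, -0.32-0.01j, -0.32+0.01j, (0.34+0j)], [-0.33+0.00j, (-0.38-0.06j), -0.38+0.06j, (0.36+0j)], [-0.93+0.00j, (0.81+0j), 0.81-0.00j, -0.78+0.00j]]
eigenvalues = [(-1.28+0j), (-0.05+0.24j), (-0.05-0.24j), (0.11+0j)]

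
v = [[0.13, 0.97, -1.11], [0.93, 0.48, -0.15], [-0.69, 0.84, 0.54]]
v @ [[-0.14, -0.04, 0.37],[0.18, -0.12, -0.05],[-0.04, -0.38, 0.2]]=[[0.20, 0.30, -0.22], [-0.04, -0.04, 0.29], [0.23, -0.28, -0.19]]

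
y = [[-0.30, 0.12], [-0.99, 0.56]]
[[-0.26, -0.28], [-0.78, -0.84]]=y @ [[1.05, 1.14], [0.47, 0.51]]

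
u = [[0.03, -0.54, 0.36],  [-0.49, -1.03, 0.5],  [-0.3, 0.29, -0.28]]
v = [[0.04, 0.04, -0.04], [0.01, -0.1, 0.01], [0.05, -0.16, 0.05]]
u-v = [[-0.01, -0.58, 0.40], [-0.5, -0.93, 0.49], [-0.35, 0.45, -0.33]]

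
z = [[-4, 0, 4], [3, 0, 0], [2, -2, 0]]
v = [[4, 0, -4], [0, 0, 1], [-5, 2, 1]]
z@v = [[-36, 8, 20], [12, 0, -12], [8, 0, -10]]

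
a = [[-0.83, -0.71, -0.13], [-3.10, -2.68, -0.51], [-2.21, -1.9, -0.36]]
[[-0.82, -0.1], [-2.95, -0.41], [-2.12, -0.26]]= a @ [[1.96, -2.54], [-0.35, 3.55], [-4.29, -2.42]]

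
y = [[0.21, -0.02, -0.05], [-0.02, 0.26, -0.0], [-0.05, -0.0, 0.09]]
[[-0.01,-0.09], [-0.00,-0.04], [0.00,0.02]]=y@[[-0.06, -0.48], [-0.02, -0.20], [-0.01, -0.08]]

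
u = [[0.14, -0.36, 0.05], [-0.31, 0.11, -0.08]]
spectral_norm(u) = 0.47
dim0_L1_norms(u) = [0.45, 0.47, 0.13]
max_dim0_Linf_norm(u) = 0.36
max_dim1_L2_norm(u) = 0.39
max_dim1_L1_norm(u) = 0.55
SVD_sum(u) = [[0.24, -0.27, 0.07], [-0.19, 0.22, -0.06]] + [[-0.1, -0.09, -0.02], [-0.12, -0.11, -0.02]]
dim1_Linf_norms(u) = [0.36, 0.31]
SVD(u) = [[-0.78, 0.63], [0.63, 0.78]] @ diag([0.47128083024654066, 0.21022459190620713]) @ [[-0.64, 0.74, -0.19], [-0.73, -0.67, -0.15]]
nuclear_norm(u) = 0.68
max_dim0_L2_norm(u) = 0.38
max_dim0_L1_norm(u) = 0.47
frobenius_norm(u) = 0.52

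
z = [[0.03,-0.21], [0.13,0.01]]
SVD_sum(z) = [[0.04, -0.21], [0.00, -0.01]] + [[-0.01,  -0.00], [0.13,  0.02]]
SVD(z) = [[-1.00,  -0.06],[-0.06,  1.0]] @ diag([0.21240348394241354, 0.1299413714300603]) @ [[-0.18, 0.98], [0.98, 0.18]]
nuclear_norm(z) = 0.34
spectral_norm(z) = 0.21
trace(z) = 0.04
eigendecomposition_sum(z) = [[0.02+0.08j, (-0.1+0.01j)], [0.06-0.01j, 0.00+0.08j]] + [[(0.02-0.08j),(-0.1-0.01j)], [(0.06+0.01j),0.00-0.08j]]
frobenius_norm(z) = 0.25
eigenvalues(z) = [(0.02+0.16j), (0.02-0.16j)]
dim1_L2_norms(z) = [0.21, 0.13]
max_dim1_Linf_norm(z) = 0.21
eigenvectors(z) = [[0.79+0.00j,  0.79-0.00j],[(0.04-0.62j),  (0.04+0.62j)]]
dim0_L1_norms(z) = [0.16, 0.22]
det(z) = 0.03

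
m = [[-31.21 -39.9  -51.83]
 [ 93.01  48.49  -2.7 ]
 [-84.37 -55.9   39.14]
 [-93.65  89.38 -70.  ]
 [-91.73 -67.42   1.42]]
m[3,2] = -70.0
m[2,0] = -84.37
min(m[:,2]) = -70.0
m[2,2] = 39.14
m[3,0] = -93.65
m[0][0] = -31.21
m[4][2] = 1.42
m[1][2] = -2.7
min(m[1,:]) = -2.7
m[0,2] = -51.83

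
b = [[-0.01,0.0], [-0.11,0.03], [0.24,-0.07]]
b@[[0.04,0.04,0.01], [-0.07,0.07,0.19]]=[[-0.00, -0.00, -0.00], [-0.01, -0.00, 0.00], [0.01, 0.00, -0.01]]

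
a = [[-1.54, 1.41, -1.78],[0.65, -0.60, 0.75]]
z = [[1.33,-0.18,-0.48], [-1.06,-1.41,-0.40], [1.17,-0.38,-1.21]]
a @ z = [[-5.63, -1.03, 2.33], [2.38, 0.44, -0.98]]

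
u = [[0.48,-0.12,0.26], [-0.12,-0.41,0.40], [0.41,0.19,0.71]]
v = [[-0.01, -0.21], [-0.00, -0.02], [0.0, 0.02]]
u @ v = [[-0.00, -0.09],  [0.0, 0.04],  [-0.0, -0.08]]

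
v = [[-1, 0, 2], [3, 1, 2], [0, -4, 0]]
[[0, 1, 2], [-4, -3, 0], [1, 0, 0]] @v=[[3, -7, 2], [-5, -3, -14], [-1, 0, 2]]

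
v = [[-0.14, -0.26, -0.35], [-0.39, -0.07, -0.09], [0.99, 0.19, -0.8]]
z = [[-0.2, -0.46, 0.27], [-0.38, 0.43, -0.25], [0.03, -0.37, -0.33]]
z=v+[[-0.06,-0.2,0.62], [0.01,0.50,-0.16], [-0.96,-0.56,0.47]]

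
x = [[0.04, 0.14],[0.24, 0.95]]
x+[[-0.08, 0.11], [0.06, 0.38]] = [[-0.04, 0.25], [0.30, 1.33]]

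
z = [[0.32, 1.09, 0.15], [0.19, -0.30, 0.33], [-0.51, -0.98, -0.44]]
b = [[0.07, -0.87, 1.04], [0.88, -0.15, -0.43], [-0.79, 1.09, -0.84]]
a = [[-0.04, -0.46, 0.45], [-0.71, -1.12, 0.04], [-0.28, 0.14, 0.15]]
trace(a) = -1.01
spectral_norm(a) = 1.40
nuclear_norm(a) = 2.21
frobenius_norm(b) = 2.31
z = b @ a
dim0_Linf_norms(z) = [0.51, 1.09, 0.44]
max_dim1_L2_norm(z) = 1.19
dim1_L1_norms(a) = [0.95, 1.87, 0.57]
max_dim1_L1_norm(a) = 1.87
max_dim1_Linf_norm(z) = 1.09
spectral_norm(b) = 2.03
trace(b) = -0.92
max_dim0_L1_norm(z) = 2.37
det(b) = -0.02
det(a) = -0.22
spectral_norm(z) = 1.64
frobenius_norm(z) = 1.72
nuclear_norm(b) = 3.15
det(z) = 0.00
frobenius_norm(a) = 1.52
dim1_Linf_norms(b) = [1.04, 0.88, 1.09]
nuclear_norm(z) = 2.17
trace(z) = -0.42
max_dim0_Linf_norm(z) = 1.09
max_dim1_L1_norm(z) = 1.93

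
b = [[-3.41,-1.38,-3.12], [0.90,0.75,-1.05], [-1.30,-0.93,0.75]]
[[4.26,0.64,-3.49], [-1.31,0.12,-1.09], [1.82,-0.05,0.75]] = b @ [[-0.97, -0.66, -0.01], [-0.62, 1.03, 0.09], [-0.03, 0.06, 1.09]]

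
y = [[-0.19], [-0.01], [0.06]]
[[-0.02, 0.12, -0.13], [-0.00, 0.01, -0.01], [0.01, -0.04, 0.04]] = y @ [[0.13, -0.64, 0.71]]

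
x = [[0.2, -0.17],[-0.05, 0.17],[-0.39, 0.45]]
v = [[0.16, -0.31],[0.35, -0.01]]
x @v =[[-0.03, -0.06],  [0.05, 0.01],  [0.10, 0.12]]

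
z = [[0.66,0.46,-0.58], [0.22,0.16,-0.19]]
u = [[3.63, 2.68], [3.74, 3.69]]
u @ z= [[2.99, 2.1, -2.61], [3.28, 2.31, -2.87]]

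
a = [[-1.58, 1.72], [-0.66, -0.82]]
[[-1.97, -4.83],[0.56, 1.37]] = a@[[0.27, 0.66],[-0.90, -2.2]]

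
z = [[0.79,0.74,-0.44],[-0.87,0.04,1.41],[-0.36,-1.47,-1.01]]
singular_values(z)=[2.06, 1.79, 0.0]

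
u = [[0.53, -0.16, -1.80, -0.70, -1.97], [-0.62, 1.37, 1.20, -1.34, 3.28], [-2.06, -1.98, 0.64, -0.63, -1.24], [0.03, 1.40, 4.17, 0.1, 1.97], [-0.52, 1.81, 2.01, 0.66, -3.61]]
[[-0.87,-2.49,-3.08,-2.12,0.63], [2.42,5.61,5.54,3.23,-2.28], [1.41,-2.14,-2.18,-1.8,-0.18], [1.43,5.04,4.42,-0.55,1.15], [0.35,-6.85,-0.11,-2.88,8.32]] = u @ [[-0.89,1.52,-0.94,-1.43,-0.59], [0.3,-0.76,1.41,0.99,1.34], [0.17,0.78,0.12,-1.02,0.38], [-0.47,-1.32,0.27,1.14,0.75], [0.19,1.49,0.99,1.14,-1.20]]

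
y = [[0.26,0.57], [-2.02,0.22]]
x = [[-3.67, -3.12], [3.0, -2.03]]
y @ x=[[0.76, -1.97],[8.07, 5.86]]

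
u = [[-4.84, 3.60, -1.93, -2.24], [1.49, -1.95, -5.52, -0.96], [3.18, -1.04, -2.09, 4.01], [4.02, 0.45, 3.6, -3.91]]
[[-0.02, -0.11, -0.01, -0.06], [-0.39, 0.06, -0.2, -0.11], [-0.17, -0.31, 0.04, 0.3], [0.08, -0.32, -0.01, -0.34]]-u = [[4.82, -3.71, 1.92, 2.18], [-1.88, 2.01, 5.32, 0.85], [-3.35, 0.73, 2.13, -3.71], [-3.94, -0.77, -3.61, 3.57]]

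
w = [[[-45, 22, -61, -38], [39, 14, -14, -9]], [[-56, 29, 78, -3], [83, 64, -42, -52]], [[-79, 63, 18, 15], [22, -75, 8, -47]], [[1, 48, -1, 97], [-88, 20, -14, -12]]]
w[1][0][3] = -3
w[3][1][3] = -12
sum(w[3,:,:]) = 51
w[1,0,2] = 78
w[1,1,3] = -52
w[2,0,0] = -79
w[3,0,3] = 97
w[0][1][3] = -9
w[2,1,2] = 8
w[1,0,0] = -56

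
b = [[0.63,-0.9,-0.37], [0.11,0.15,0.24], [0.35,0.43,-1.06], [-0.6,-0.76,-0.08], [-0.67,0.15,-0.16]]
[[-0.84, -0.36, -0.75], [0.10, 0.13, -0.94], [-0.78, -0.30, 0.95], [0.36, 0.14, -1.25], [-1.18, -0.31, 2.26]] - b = [[-1.47, 0.54, -0.38], [-0.01, -0.02, -1.18], [-1.13, -0.73, 2.01], [0.96, 0.9, -1.17], [-0.51, -0.46, 2.42]]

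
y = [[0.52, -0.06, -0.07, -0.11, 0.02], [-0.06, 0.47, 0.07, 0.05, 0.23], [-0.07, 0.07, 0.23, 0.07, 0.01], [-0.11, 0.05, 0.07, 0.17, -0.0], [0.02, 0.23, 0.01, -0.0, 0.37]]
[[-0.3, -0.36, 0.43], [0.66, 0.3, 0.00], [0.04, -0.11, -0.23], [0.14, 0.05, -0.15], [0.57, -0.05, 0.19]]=y @ [[-0.48, -0.7, 0.66],  [0.85, 1.06, -0.04],  [-0.42, -0.95, -0.77],  [0.44, -0.1, -0.14],  [1.04, -0.74, 0.52]]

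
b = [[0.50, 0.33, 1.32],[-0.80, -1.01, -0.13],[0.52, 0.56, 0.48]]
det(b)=0.000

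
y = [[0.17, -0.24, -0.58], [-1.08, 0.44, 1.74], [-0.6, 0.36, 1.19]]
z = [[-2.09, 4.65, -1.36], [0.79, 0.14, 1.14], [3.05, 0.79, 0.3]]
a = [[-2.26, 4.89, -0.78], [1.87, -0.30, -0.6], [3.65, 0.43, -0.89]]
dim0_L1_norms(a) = [7.78, 5.62, 2.27]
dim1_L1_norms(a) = [7.93, 2.77, 4.97]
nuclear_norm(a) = 9.82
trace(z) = -1.65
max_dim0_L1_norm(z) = 5.93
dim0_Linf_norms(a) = [3.65, 4.89, 0.89]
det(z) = 16.59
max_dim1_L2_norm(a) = 5.44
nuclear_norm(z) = 9.52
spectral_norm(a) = 5.76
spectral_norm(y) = 2.58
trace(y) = 1.80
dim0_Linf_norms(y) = [1.08, 0.44, 1.74]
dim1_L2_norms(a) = [5.44, 1.99, 3.78]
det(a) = -5.24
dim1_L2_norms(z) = [5.28, 1.39, 3.16]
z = y + a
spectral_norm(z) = 5.36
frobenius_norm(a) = 6.92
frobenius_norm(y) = 2.59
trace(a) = -3.45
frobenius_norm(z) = 6.31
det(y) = -0.00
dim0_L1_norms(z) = [5.93, 5.58, 2.8]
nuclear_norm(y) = 2.80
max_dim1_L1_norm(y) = 3.26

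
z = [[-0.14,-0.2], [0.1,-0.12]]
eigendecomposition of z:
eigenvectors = [[0.82+0.00j, (0.82-0j)], [-0.04-0.58j, (-0.04+0.58j)]]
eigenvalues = [(-0.13+0.14j), (-0.13-0.14j)]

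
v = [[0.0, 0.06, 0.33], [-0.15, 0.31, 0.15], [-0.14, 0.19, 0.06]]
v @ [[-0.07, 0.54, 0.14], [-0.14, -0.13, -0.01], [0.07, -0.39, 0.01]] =[[0.01, -0.14, 0.00], [-0.02, -0.18, -0.02], [-0.01, -0.12, -0.02]]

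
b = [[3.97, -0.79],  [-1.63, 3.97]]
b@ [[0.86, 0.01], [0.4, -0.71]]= [[3.10, 0.60], [0.19, -2.84]]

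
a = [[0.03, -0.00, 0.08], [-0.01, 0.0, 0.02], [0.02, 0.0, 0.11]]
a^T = [[0.03,-0.01,0.02], [-0.00,0.00,0.00], [0.08,0.02,0.11]]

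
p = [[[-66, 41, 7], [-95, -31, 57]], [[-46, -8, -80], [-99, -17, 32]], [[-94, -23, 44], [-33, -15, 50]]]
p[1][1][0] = -99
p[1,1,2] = 32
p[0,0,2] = 7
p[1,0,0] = -46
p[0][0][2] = 7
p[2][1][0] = -33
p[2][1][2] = 50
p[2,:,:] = [[-94, -23, 44], [-33, -15, 50]]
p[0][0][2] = 7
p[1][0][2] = -80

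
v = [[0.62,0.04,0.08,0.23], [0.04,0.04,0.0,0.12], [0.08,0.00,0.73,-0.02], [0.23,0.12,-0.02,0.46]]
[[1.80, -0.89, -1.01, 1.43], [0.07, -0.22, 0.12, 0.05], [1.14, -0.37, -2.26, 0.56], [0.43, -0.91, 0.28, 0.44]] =v@[[2.99, -0.78, -1.66, 2.18], [1.55, 0.09, 2.62, -2.83], [1.21, -0.47, -2.89, 0.55], [-0.91, -1.63, 0.64, 0.62]]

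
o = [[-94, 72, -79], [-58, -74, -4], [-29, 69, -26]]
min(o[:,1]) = -74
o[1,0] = -58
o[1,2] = -4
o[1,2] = -4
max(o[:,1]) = 72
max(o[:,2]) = -4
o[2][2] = -26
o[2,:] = [-29, 69, -26]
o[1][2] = -4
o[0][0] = -94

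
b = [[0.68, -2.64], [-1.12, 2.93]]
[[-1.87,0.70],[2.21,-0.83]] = b@[[-0.38, 0.14],  [0.61, -0.23]]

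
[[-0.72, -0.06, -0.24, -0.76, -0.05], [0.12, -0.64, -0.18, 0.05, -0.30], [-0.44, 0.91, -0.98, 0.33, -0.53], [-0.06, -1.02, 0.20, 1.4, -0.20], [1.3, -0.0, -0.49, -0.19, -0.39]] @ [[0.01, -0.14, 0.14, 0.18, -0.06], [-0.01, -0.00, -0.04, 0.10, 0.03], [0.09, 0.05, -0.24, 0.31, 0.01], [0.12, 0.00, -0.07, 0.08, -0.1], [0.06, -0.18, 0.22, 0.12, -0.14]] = [[-0.12, 0.10, 0.00, -0.28, 0.12],[-0.02, 0.03, 0.02, -0.13, 0.01],[-0.09, 0.11, -0.00, -0.33, 0.09],[0.18, 0.05, -0.16, 0.04, -0.14],[-0.08, -0.14, 0.23, 0.02, -0.01]]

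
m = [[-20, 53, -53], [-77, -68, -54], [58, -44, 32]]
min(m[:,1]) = -68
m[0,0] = -20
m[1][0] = -77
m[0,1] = 53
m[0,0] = -20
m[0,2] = -53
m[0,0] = -20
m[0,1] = 53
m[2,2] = 32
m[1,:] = [-77, -68, -54]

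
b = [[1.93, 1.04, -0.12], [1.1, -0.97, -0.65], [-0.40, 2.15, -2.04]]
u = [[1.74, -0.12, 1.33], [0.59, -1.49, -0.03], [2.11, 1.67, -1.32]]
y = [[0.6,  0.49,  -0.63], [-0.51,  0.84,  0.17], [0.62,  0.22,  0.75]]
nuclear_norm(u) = 6.63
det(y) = 0.99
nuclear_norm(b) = 6.63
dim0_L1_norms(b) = [3.43, 4.16, 2.81]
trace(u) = -1.07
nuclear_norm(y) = 2.99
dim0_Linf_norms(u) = [2.11, 1.67, 1.33]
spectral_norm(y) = 1.00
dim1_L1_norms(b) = [3.09, 2.72, 4.59]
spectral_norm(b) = 3.10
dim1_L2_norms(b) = [2.2, 1.6, 2.99]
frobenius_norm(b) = 4.04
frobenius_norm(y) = 1.73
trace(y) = 2.19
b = u @ y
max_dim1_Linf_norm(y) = 0.84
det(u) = 8.92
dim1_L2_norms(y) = [1.0, 1.0, 1.0]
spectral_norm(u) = 3.11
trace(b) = -1.08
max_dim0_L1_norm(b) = 4.16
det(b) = 8.88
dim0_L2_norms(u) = [2.8, 2.24, 1.87]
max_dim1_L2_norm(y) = 1.0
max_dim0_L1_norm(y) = 1.73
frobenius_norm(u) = 4.05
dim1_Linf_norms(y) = [0.63, 0.84, 0.75]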